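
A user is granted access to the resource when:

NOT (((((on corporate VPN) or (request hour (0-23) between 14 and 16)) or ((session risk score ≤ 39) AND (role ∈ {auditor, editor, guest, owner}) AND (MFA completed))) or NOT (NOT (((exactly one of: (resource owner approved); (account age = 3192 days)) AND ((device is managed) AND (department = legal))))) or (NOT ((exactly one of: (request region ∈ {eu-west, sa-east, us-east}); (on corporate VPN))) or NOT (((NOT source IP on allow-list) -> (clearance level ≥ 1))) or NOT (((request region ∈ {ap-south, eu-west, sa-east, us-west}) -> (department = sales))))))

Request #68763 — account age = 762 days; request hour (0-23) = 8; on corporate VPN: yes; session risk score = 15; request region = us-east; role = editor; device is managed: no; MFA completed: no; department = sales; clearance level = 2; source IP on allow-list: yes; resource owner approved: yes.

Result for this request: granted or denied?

Denied

Atomic conditions:
  on corporate VPN: yes → true
  request hour (0-23) between 14 and 16: 8 in [14, 16] is false
  session risk score ≤ 39: 15 ≤ 39 is true
  role ∈ {auditor, editor, guest, owner}: editor is in the set → true
  MFA completed: no → false
  resource owner approved: yes → true
  account age = 3192 days: 762 == 3192 is false
  device is managed: no → false
  department = legal: sales == legal is false
  request region ∈ {eu-west, sa-east, us-east}: us-east is in the set → true
  NOT source IP on allow-list: yes → false
  clearance level ≥ 1: 2 ≥ 1 is true
  request region ∈ {ap-south, eu-west, sa-east, us-west}: us-east is not in the set → false
  department = sales: sales == sales is true
Combine:
[1.1.1] true OR false = true
[1.1.2] true AND true AND false = false
[1.1] true OR false = true
[1.2.1.1.1] exactly-one(true, false) = true
[1.2.1.1.2] false AND false = false
[1.2.1.1] true AND false = false
[1.2.1] NOT false = true
[1.2] NOT true = false
[1.3.1.1] exactly-one(true, true) = false
[1.3.1] NOT false = true
[1.3.2.1] false → true (antecedent false ⇒ implication holds) = true
[1.3.2] NOT true = false
[1.3.3.1] false → true (antecedent false ⇒ implication holds) = true
[1.3.3] NOT true = false
[1.3] true OR false OR false = true
[1] true OR false OR true = true
[root] NOT true = false
Overall: false → denied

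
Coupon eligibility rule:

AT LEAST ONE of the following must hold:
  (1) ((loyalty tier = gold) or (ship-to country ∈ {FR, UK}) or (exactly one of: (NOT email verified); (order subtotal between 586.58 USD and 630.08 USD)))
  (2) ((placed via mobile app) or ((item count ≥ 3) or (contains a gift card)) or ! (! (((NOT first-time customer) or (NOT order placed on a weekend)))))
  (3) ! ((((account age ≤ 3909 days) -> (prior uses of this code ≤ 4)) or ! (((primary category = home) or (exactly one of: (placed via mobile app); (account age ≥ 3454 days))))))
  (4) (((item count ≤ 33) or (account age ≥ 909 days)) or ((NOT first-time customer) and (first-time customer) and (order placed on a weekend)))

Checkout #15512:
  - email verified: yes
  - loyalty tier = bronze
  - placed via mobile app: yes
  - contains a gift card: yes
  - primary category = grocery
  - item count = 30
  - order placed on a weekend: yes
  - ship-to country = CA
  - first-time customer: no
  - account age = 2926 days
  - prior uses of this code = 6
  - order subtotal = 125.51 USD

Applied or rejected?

Atomic conditions:
  loyalty tier = gold: bronze == gold is false
  ship-to country ∈ {FR, UK}: CA is not in the set → false
  NOT email verified: yes → false
  order subtotal between 586.58 USD and 630.08 USD: 125.51 in [586.58, 630.08] is false
  placed via mobile app: yes → true
  item count ≥ 3: 30 ≥ 3 is true
  contains a gift card: yes → true
  NOT first-time customer: no → true
  NOT order placed on a weekend: yes → false
  account age ≤ 3909 days: 2926 ≤ 3909 is true
  prior uses of this code ≤ 4: 6 ≤ 4 is false
  primary category = home: grocery == home is false
  account age ≥ 3454 days: 2926 ≥ 3454 is false
  item count ≤ 33: 30 ≤ 33 is true
  account age ≥ 909 days: 2926 ≥ 909 is true
  first-time customer: no → false
  order placed on a weekend: yes → true
Combine:
[1.3] exactly-one(false, false) = false
[1] false OR false OR false = false
[2.2] true OR true = true
[2.3.1.1] true OR false = true
[2.3.1] NOT true = false
[2.3] NOT false = true
[2] true OR true OR true = true
[3.1.1] true → false = false
[3.1.2.1.2] exactly-one(true, false) = true
[3.1.2.1] false OR true = true
[3.1.2] NOT true = false
[3.1] false OR false = false
[3] NOT false = true
[4.1] true OR true = true
[4.2] true AND false AND true = false
[4] true OR false = true
[root] false OR true OR true OR true = true
Overall: true → applied

Applied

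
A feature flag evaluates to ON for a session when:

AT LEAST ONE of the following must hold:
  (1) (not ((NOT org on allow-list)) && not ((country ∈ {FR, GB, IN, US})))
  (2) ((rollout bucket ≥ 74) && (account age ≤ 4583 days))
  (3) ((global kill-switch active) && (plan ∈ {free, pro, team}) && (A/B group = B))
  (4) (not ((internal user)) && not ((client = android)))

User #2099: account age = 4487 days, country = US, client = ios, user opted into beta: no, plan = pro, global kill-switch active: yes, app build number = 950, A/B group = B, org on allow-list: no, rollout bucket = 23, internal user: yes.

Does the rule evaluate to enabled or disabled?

Enabled

Atomic conditions:
  NOT org on allow-list: no → true
  country ∈ {FR, GB, IN, US}: US is in the set → true
  rollout bucket ≥ 74: 23 ≥ 74 is false
  account age ≤ 4583 days: 4487 ≤ 4583 is true
  global kill-switch active: yes → true
  plan ∈ {free, pro, team}: pro is in the set → true
  A/B group = B: B == B is true
  internal user: yes → true
  client = android: ios == android is false
Combine:
[1.1] NOT true = false
[1.2] NOT true = false
[1] false AND false = false
[2] false AND true = false
[3] true AND true AND true = true
[4.1] NOT true = false
[4.2] NOT false = true
[4] false AND true = false
[root] false OR false OR true OR false = true
Overall: true → enabled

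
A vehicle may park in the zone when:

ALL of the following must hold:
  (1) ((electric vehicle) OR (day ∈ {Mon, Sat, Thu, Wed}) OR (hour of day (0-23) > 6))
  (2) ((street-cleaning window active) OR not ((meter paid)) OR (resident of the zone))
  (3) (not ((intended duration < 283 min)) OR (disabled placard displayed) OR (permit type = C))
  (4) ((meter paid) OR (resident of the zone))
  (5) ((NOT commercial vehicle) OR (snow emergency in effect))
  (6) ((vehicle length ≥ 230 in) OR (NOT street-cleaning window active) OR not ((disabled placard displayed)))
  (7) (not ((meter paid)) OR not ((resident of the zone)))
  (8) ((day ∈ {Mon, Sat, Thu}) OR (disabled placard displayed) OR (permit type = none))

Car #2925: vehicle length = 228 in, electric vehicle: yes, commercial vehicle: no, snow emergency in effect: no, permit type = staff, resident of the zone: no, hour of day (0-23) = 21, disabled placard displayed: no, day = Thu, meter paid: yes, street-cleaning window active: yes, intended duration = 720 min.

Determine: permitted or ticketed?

Atomic conditions:
  electric vehicle: yes → true
  day ∈ {Mon, Sat, Thu, Wed}: Thu is in the set → true
  hour of day (0-23) > 6: 21 > 6 is true
  street-cleaning window active: yes → true
  meter paid: yes → true
  resident of the zone: no → false
  intended duration < 283 min: 720 < 283 is false
  disabled placard displayed: no → false
  permit type = C: staff == C is false
  NOT commercial vehicle: no → true
  snow emergency in effect: no → false
  vehicle length ≥ 230 in: 228 ≥ 230 is false
  NOT street-cleaning window active: yes → false
  day ∈ {Mon, Sat, Thu}: Thu is in the set → true
  permit type = none: staff == none is false
Combine:
[1] true OR true OR true = true
[2.2] NOT true = false
[2] true OR false OR false = true
[3.1] NOT false = true
[3] true OR false OR false = true
[4] true OR false = true
[5] true OR false = true
[6.3] NOT false = true
[6] false OR false OR true = true
[7.1] NOT true = false
[7.2] NOT false = true
[7] false OR true = true
[8] true OR false OR false = true
[root] true AND true AND true AND true AND true AND true AND true AND true = true
Overall: true → permitted

Permitted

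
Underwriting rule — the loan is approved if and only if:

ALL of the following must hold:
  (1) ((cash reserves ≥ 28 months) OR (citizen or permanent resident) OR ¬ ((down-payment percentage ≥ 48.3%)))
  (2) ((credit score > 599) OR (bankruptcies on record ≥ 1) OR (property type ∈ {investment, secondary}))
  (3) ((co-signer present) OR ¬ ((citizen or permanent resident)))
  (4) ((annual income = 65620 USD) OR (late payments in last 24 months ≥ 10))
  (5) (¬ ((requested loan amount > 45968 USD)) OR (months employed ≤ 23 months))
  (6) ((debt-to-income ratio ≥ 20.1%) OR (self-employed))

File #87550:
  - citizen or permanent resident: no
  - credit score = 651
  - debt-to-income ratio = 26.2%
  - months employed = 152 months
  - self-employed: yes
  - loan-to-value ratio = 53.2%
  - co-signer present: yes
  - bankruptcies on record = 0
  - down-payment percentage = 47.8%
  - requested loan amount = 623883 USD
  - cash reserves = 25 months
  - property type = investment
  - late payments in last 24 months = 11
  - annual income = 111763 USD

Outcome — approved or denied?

Denied

Atomic conditions:
  cash reserves ≥ 28 months: 25 ≥ 28 is false
  citizen or permanent resident: no → false
  down-payment percentage ≥ 48.3%: 47.8 ≥ 48.3 is false
  credit score > 599: 651 > 599 is true
  bankruptcies on record ≥ 1: 0 ≥ 1 is false
  property type ∈ {investment, secondary}: investment is in the set → true
  co-signer present: yes → true
  annual income = 65620 USD: 111763 == 65620 is false
  late payments in last 24 months ≥ 10: 11 ≥ 10 is true
  requested loan amount > 45968 USD: 623883 > 45968 is true
  months employed ≤ 23 months: 152 ≤ 23 is false
  debt-to-income ratio ≥ 20.1%: 26.2 ≥ 20.1 is true
  self-employed: yes → true
Combine:
[1.3] NOT false = true
[1] false OR false OR true = true
[2] true OR false OR true = true
[3.2] NOT false = true
[3] true OR true = true
[4] false OR true = true
[5.1] NOT true = false
[5] false OR false = false
[6] true OR true = true
[root] true AND true AND true AND true AND false AND true = false
Overall: false → denied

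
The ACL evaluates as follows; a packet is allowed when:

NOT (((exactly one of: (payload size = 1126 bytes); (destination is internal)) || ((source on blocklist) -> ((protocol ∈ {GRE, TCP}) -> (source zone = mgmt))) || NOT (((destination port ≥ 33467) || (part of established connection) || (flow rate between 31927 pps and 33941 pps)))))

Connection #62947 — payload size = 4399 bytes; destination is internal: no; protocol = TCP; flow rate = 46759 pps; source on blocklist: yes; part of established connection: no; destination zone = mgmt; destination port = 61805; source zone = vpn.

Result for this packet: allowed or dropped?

Atomic conditions:
  payload size = 1126 bytes: 4399 == 1126 is false
  destination is internal: no → false
  source on blocklist: yes → true
  protocol ∈ {GRE, TCP}: TCP is in the set → true
  source zone = mgmt: vpn == mgmt is false
  destination port ≥ 33467: 61805 ≥ 33467 is true
  part of established connection: no → false
  flow rate between 31927 pps and 33941 pps: 46759 in [31927, 33941] is false
Combine:
[1.1] exactly-one(false, false) = false
[1.2.2] true → false = false
[1.2] true → false = false
[1.3.1] true OR false OR false = true
[1.3] NOT true = false
[1] false OR false OR false = false
[root] NOT false = true
Overall: true → allowed

Allowed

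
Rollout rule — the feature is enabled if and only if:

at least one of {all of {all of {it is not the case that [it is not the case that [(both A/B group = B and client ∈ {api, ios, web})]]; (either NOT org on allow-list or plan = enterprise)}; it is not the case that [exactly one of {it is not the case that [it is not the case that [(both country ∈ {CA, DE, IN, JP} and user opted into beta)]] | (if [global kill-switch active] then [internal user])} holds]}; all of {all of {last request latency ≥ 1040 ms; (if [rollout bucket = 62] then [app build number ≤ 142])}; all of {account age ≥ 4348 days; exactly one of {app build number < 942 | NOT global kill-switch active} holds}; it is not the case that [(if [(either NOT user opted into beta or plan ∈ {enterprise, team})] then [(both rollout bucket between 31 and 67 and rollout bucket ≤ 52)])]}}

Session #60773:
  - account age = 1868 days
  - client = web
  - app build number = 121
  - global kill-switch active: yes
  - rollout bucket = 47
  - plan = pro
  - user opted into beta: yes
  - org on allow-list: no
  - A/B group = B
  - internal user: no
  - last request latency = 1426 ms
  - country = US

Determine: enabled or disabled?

Enabled

Atomic conditions:
  A/B group = B: B == B is true
  client ∈ {api, ios, web}: web is in the set → true
  NOT org on allow-list: no → true
  plan = enterprise: pro == enterprise is false
  country ∈ {CA, DE, IN, JP}: US is not in the set → false
  user opted into beta: yes → true
  global kill-switch active: yes → true
  internal user: no → false
  last request latency ≥ 1040 ms: 1426 ≥ 1040 is true
  rollout bucket = 62: 47 == 62 is false
  app build number ≤ 142: 121 ≤ 142 is true
  account age ≥ 4348 days: 1868 ≥ 4348 is false
  app build number < 942: 121 < 942 is true
  NOT global kill-switch active: yes → false
  NOT user opted into beta: yes → false
  plan ∈ {enterprise, team}: pro is not in the set → false
  rollout bucket between 31 and 67: 47 in [31, 67] is true
  rollout bucket ≤ 52: 47 ≤ 52 is true
Combine:
[1.1.1.1.1] true AND true = true
[1.1.1.1] NOT true = false
[1.1.1] NOT false = true
[1.1.2] true OR false = true
[1.1] true AND true = true
[1.2.1.1.1.1] false AND true = false
[1.2.1.1.1] NOT false = true
[1.2.1.1] NOT true = false
[1.2.1.2] true → false = false
[1.2.1] exactly-one(false, false) = false
[1.2] NOT false = true
[1] true AND true = true
[2.1.2] false → true (antecedent false ⇒ implication holds) = true
[2.1] true AND true = true
[2.2.2] exactly-one(true, false) = true
[2.2] false AND true = false
[2.3.1.1] false OR false = false
[2.3.1.2] true AND true = true
[2.3.1] false → true (antecedent false ⇒ implication holds) = true
[2.3] NOT true = false
[2] true AND false AND false = false
[root] true OR false = true
Overall: true → enabled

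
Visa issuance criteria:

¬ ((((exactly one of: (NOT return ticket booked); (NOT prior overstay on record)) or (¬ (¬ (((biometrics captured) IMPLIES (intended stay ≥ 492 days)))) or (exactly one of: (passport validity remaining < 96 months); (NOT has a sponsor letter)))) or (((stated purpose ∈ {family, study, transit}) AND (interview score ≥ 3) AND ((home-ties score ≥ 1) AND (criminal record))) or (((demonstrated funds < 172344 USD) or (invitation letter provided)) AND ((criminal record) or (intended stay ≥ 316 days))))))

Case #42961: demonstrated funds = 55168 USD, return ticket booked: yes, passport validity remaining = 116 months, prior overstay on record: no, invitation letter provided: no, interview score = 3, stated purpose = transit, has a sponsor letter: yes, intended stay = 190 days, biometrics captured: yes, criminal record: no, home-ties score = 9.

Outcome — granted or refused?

Atomic conditions:
  NOT return ticket booked: yes → false
  NOT prior overstay on record: no → true
  biometrics captured: yes → true
  intended stay ≥ 492 days: 190 ≥ 492 is false
  passport validity remaining < 96 months: 116 < 96 is false
  NOT has a sponsor letter: yes → false
  stated purpose ∈ {family, study, transit}: transit is in the set → true
  interview score ≥ 3: 3 ≥ 3 is true
  home-ties score ≥ 1: 9 ≥ 1 is true
  criminal record: no → false
  demonstrated funds < 172344 USD: 55168 < 172344 is true
  invitation letter provided: no → false
  intended stay ≥ 316 days: 190 ≥ 316 is false
Combine:
[1.1.1] exactly-one(false, true) = true
[1.1.2.1.1.1] true → false = false
[1.1.2.1.1] NOT false = true
[1.1.2.1] NOT true = false
[1.1.2.2] exactly-one(false, false) = false
[1.1.2] false OR false = false
[1.1] true OR false = true
[1.2.1.3] true AND false = false
[1.2.1] true AND true AND false = false
[1.2.2.1] true OR false = true
[1.2.2.2] false OR false = false
[1.2.2] true AND false = false
[1.2] false OR false = false
[1] true OR false = true
[root] NOT true = false
Overall: false → refused

Refused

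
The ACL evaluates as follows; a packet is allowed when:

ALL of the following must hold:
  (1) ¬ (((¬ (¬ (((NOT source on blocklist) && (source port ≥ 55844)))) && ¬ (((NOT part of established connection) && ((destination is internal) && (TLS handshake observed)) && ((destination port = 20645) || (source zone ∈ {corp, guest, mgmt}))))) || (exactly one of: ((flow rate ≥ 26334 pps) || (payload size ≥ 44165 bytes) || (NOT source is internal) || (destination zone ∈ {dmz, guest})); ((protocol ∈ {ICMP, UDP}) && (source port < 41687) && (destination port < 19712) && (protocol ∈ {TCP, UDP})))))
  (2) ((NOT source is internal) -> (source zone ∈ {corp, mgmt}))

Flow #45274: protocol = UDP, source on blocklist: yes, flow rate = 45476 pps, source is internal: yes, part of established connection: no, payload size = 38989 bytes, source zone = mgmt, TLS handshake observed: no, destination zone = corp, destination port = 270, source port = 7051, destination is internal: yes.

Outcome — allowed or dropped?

Atomic conditions:
  NOT source on blocklist: yes → false
  source port ≥ 55844: 7051 ≥ 55844 is false
  NOT part of established connection: no → true
  destination is internal: yes → true
  TLS handshake observed: no → false
  destination port = 20645: 270 == 20645 is false
  source zone ∈ {corp, guest, mgmt}: mgmt is in the set → true
  flow rate ≥ 26334 pps: 45476 ≥ 26334 is true
  payload size ≥ 44165 bytes: 38989 ≥ 44165 is false
  NOT source is internal: yes → false
  destination zone ∈ {dmz, guest}: corp is not in the set → false
  protocol ∈ {ICMP, UDP}: UDP is in the set → true
  source port < 41687: 7051 < 41687 is true
  destination port < 19712: 270 < 19712 is true
  protocol ∈ {TCP, UDP}: UDP is in the set → true
  source zone ∈ {corp, mgmt}: mgmt is in the set → true
Combine:
[1.1.1.1.1.1] false AND false = false
[1.1.1.1.1] NOT false = true
[1.1.1.1] NOT true = false
[1.1.1.2.1.2] true AND false = false
[1.1.1.2.1.3] false OR true = true
[1.1.1.2.1] true AND false AND true = false
[1.1.1.2] NOT false = true
[1.1.1] false AND true = false
[1.1.2.1] true OR false OR false OR false = true
[1.1.2.2] true AND true AND true AND true = true
[1.1.2] exactly-one(true, true) = false
[1.1] false OR false = false
[1] NOT false = true
[2] false → true (antecedent false ⇒ implication holds) = true
[root] true AND true = true
Overall: true → allowed

Allowed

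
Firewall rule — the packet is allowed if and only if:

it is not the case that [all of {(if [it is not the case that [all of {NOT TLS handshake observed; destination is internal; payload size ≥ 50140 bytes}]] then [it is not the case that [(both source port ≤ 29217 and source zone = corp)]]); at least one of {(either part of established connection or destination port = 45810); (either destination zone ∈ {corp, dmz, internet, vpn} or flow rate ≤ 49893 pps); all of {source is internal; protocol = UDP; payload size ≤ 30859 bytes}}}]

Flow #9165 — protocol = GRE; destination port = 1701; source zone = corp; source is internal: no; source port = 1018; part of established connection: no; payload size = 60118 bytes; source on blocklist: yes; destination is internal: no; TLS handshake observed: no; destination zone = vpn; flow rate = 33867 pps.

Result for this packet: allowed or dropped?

Allowed

Atomic conditions:
  NOT TLS handshake observed: no → true
  destination is internal: no → false
  payload size ≥ 50140 bytes: 60118 ≥ 50140 is true
  source port ≤ 29217: 1018 ≤ 29217 is true
  source zone = corp: corp == corp is true
  part of established connection: no → false
  destination port = 45810: 1701 == 45810 is false
  destination zone ∈ {corp, dmz, internet, vpn}: vpn is in the set → true
  flow rate ≤ 49893 pps: 33867 ≤ 49893 is true
  source is internal: no → false
  protocol = UDP: GRE == UDP is false
  payload size ≤ 30859 bytes: 60118 ≤ 30859 is false
Combine:
[1.1.1.1] true AND false AND true = false
[1.1.1] NOT false = true
[1.1.2.1] true AND true = true
[1.1.2] NOT true = false
[1.1] true → false = false
[1.2.1] false OR false = false
[1.2.2] true OR true = true
[1.2.3] false AND false AND false = false
[1.2] false OR true OR false = true
[1] false AND true = false
[root] NOT false = true
Overall: true → allowed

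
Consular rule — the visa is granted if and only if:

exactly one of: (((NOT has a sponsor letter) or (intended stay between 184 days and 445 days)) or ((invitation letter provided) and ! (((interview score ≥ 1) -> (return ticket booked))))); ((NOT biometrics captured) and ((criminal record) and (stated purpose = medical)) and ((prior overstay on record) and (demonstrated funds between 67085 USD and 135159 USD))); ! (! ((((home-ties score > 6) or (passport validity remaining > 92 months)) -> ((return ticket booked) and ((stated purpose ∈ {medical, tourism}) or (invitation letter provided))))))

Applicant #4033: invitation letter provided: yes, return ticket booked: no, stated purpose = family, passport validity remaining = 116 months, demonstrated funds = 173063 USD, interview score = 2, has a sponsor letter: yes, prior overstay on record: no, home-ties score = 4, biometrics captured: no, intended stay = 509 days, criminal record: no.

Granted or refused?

Granted

Atomic conditions:
  NOT has a sponsor letter: yes → false
  intended stay between 184 days and 445 days: 509 in [184, 445] is false
  invitation letter provided: yes → true
  interview score ≥ 1: 2 ≥ 1 is true
  return ticket booked: no → false
  NOT biometrics captured: no → true
  criminal record: no → false
  stated purpose = medical: family == medical is false
  prior overstay on record: no → false
  demonstrated funds between 67085 USD and 135159 USD: 173063 in [67085, 135159] is false
  home-ties score > 6: 4 > 6 is false
  passport validity remaining > 92 months: 116 > 92 is true
  stated purpose ∈ {medical, tourism}: family is not in the set → false
Combine:
[1.1] false OR false = false
[1.2.2.1] true → false = false
[1.2.2] NOT false = true
[1.2] true AND true = true
[1] false OR true = true
[2.2] false AND false = false
[2.3] false AND false = false
[2] true AND false AND false = false
[3.1.1.1] false OR true = true
[3.1.1.2.2] false OR true = true
[3.1.1.2] false AND true = false
[3.1.1] true → false = false
[3.1] NOT false = true
[3] NOT true = false
[root] exactly-one(true, false, false) = true
Overall: true → granted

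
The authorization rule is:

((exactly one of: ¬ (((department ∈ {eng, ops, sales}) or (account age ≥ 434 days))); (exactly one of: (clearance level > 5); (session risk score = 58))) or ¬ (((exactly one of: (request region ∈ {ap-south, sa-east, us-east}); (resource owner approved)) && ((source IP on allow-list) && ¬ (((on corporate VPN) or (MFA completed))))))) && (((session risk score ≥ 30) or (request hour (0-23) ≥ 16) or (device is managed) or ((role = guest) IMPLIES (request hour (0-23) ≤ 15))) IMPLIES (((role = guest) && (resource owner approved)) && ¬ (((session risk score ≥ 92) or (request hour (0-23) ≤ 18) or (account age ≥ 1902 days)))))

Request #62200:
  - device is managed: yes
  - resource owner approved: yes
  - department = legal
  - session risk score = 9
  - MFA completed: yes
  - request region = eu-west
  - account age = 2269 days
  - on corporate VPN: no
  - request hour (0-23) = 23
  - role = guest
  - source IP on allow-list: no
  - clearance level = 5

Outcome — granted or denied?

Atomic conditions:
  department ∈ {eng, ops, sales}: legal is not in the set → false
  account age ≥ 434 days: 2269 ≥ 434 is true
  clearance level > 5: 5 > 5 is false
  session risk score = 58: 9 == 58 is false
  request region ∈ {ap-south, sa-east, us-east}: eu-west is not in the set → false
  resource owner approved: yes → true
  source IP on allow-list: no → false
  on corporate VPN: no → false
  MFA completed: yes → true
  session risk score ≥ 30: 9 ≥ 30 is false
  request hour (0-23) ≥ 16: 23 ≥ 16 is true
  device is managed: yes → true
  role = guest: guest == guest is true
  request hour (0-23) ≤ 15: 23 ≤ 15 is false
  session risk score ≥ 92: 9 ≥ 92 is false
  request hour (0-23) ≤ 18: 23 ≤ 18 is false
  account age ≥ 1902 days: 2269 ≥ 1902 is true
Combine:
[1.1.1.1] false OR true = true
[1.1.1] NOT true = false
[1.1.2] exactly-one(false, false) = false
[1.1] exactly-one(false, false) = false
[1.2.1.1] exactly-one(false, true) = true
[1.2.1.2.2.1] false OR true = true
[1.2.1.2.2] NOT true = false
[1.2.1.2] false AND false = false
[1.2.1] true AND false = false
[1.2] NOT false = true
[1] false OR true = true
[2.1.4] true → false = false
[2.1] false OR true OR true OR false = true
[2.2.1] true AND true = true
[2.2.2.1] false OR false OR true = true
[2.2.2] NOT true = false
[2.2] true AND false = false
[2] true → false = false
[root] true AND false = false
Overall: false → denied

Denied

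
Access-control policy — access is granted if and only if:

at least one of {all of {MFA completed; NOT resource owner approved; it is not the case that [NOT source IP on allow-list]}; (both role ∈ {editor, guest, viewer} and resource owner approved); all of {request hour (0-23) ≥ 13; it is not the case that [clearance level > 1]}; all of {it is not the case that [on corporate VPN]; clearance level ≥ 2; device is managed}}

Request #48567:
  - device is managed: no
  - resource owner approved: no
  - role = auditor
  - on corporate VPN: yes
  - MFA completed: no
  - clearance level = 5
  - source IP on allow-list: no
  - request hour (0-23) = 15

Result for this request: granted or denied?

Denied

Atomic conditions:
  MFA completed: no → false
  NOT resource owner approved: no → true
  NOT source IP on allow-list: no → true
  role ∈ {editor, guest, viewer}: auditor is not in the set → false
  resource owner approved: no → false
  request hour (0-23) ≥ 13: 15 ≥ 13 is true
  clearance level > 1: 5 > 1 is true
  on corporate VPN: yes → true
  clearance level ≥ 2: 5 ≥ 2 is true
  device is managed: no → false
Combine:
[1.3] NOT true = false
[1] false AND true AND false = false
[2] false AND false = false
[3.2] NOT true = false
[3] true AND false = false
[4.1] NOT true = false
[4] false AND true AND false = false
[root] false OR false OR false OR false = false
Overall: false → denied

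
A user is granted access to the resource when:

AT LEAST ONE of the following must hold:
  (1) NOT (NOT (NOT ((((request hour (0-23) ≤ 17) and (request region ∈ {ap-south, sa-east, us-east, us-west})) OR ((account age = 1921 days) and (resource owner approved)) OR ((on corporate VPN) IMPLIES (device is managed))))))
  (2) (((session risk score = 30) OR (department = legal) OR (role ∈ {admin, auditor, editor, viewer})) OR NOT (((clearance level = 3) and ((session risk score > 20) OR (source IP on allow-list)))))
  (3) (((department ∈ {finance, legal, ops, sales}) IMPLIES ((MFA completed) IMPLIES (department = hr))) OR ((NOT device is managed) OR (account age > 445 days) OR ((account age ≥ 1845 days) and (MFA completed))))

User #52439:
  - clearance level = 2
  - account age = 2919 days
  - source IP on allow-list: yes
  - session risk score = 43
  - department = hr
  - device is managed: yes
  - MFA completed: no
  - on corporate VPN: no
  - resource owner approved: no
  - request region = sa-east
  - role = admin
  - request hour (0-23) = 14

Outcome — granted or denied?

Granted

Atomic conditions:
  request hour (0-23) ≤ 17: 14 ≤ 17 is true
  request region ∈ {ap-south, sa-east, us-east, us-west}: sa-east is in the set → true
  account age = 1921 days: 2919 == 1921 is false
  resource owner approved: no → false
  on corporate VPN: no → false
  device is managed: yes → true
  session risk score = 30: 43 == 30 is false
  department = legal: hr == legal is false
  role ∈ {admin, auditor, editor, viewer}: admin is in the set → true
  clearance level = 3: 2 == 3 is false
  session risk score > 20: 43 > 20 is true
  source IP on allow-list: yes → true
  department ∈ {finance, legal, ops, sales}: hr is not in the set → false
  MFA completed: no → false
  department = hr: hr == hr is true
  NOT device is managed: yes → false
  account age > 445 days: 2919 > 445 is true
  account age ≥ 1845 days: 2919 ≥ 1845 is true
Combine:
[1.1.1.1.1] true AND true = true
[1.1.1.1.2] false AND false = false
[1.1.1.1.3] false → true (antecedent false ⇒ implication holds) = true
[1.1.1.1] true OR false OR true = true
[1.1.1] NOT true = false
[1.1] NOT false = true
[1] NOT true = false
[2.1] false OR false OR true = true
[2.2.1.2] true OR true = true
[2.2.1] false AND true = false
[2.2] NOT false = true
[2] true OR true = true
[3.1.2] false → true (antecedent false ⇒ implication holds) = true
[3.1] false → true (antecedent false ⇒ implication holds) = true
[3.2.3] true AND false = false
[3.2] false OR true OR false = true
[3] true OR true = true
[root] false OR true OR true = true
Overall: true → granted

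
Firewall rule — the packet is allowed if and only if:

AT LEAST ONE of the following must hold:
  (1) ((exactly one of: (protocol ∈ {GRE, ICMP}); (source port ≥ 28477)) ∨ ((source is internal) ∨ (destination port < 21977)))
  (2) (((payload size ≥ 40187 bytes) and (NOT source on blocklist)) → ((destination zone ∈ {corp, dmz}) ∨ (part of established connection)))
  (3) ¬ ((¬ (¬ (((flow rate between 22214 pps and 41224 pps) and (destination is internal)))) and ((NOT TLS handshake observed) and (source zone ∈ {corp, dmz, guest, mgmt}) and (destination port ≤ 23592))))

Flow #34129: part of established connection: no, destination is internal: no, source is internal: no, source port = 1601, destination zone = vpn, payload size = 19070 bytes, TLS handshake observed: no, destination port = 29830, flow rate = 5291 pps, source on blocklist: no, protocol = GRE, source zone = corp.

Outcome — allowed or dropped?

Atomic conditions:
  protocol ∈ {GRE, ICMP}: GRE is in the set → true
  source port ≥ 28477: 1601 ≥ 28477 is false
  source is internal: no → false
  destination port < 21977: 29830 < 21977 is false
  payload size ≥ 40187 bytes: 19070 ≥ 40187 is false
  NOT source on blocklist: no → true
  destination zone ∈ {corp, dmz}: vpn is not in the set → false
  part of established connection: no → false
  flow rate between 22214 pps and 41224 pps: 5291 in [22214, 41224] is false
  destination is internal: no → false
  NOT TLS handshake observed: no → true
  source zone ∈ {corp, dmz, guest, mgmt}: corp is in the set → true
  destination port ≤ 23592: 29830 ≤ 23592 is false
Combine:
[1.1] exactly-one(true, false) = true
[1.2] false OR false = false
[1] true OR false = true
[2.1] false AND true = false
[2.2] false OR false = false
[2] false → false (antecedent false ⇒ implication holds) = true
[3.1.1.1.1] false AND false = false
[3.1.1.1] NOT false = true
[3.1.1] NOT true = false
[3.1.2] true AND true AND false = false
[3.1] false AND false = false
[3] NOT false = true
[root] true OR true OR true = true
Overall: true → allowed

Allowed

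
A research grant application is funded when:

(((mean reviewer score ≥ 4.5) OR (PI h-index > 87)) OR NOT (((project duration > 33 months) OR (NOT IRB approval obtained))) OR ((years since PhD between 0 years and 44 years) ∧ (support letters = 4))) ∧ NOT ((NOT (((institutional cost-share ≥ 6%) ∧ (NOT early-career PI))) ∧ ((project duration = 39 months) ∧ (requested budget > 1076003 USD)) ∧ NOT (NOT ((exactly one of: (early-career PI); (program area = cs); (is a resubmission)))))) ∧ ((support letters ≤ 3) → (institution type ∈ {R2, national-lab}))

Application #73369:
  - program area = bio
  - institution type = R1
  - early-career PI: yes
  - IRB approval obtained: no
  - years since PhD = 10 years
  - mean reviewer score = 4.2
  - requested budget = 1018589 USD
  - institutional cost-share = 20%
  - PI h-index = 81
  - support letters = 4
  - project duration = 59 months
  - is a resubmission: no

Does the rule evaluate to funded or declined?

Atomic conditions:
  mean reviewer score ≥ 4.5: 4.2 ≥ 4.5 is false
  PI h-index > 87: 81 > 87 is false
  project duration > 33 months: 59 > 33 is true
  NOT IRB approval obtained: no → true
  years since PhD between 0 years and 44 years: 10 in [0, 44] is true
  support letters = 4: 4 == 4 is true
  institutional cost-share ≥ 6%: 20 ≥ 6 is true
  NOT early-career PI: yes → false
  project duration = 39 months: 59 == 39 is false
  requested budget > 1076003 USD: 1018589 > 1076003 is false
  early-career PI: yes → true
  program area = cs: bio == cs is false
  is a resubmission: no → false
  support letters ≤ 3: 4 ≤ 3 is false
  institution type ∈ {R2, national-lab}: R1 is not in the set → false
Combine:
[1.1] false OR false = false
[1.2.1] true OR true = true
[1.2] NOT true = false
[1.3] true AND true = true
[1] false OR false OR true = true
[2.1.1.1] true AND false = false
[2.1.1] NOT false = true
[2.1.2] false AND false = false
[2.1.3.1.1] exactly-one(true, false, false) = true
[2.1.3.1] NOT true = false
[2.1.3] NOT false = true
[2.1] true AND false AND true = false
[2] NOT false = true
[3] false → false (antecedent false ⇒ implication holds) = true
[root] true AND true AND true = true
Overall: true → funded

Funded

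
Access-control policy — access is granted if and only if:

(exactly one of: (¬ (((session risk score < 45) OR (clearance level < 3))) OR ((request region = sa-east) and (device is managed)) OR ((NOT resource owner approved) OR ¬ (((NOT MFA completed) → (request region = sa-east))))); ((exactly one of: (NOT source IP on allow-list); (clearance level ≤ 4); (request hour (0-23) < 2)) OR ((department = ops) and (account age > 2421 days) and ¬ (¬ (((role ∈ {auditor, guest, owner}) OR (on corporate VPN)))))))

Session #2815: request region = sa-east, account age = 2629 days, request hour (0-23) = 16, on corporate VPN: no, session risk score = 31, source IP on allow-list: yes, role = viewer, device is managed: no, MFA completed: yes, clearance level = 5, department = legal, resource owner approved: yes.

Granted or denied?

Atomic conditions:
  session risk score < 45: 31 < 45 is true
  clearance level < 3: 5 < 3 is false
  request region = sa-east: sa-east == sa-east is true
  device is managed: no → false
  NOT resource owner approved: yes → false
  NOT MFA completed: yes → false
  NOT source IP on allow-list: yes → false
  clearance level ≤ 4: 5 ≤ 4 is false
  request hour (0-23) < 2: 16 < 2 is false
  department = ops: legal == ops is false
  account age > 2421 days: 2629 > 2421 is true
  role ∈ {auditor, guest, owner}: viewer is not in the set → false
  on corporate VPN: no → false
Combine:
[1.1.1] true OR false = true
[1.1] NOT true = false
[1.2] true AND false = false
[1.3.2.1] false → true (antecedent false ⇒ implication holds) = true
[1.3.2] NOT true = false
[1.3] false OR false = false
[1] false OR false OR false = false
[2.1] exactly-one(false, false, false) = false
[2.2.3.1.1] false OR false = false
[2.2.3.1] NOT false = true
[2.2.3] NOT true = false
[2.2] false AND true AND false = false
[2] false OR false = false
[root] exactly-one(false, false) = false
Overall: false → denied

Denied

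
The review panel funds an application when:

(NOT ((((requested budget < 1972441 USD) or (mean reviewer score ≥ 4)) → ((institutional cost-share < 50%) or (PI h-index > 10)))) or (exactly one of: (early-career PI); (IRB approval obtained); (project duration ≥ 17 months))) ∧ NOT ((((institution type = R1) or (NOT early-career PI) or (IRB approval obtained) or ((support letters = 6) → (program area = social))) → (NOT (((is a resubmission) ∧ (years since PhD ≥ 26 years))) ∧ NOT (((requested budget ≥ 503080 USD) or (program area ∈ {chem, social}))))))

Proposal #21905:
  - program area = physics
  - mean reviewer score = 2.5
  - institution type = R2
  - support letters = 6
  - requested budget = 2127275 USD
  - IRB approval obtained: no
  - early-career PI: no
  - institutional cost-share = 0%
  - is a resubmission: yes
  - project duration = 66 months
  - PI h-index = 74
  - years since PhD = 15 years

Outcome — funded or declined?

Atomic conditions:
  requested budget < 1972441 USD: 2127275 < 1972441 is false
  mean reviewer score ≥ 4: 2.5 ≥ 4 is false
  institutional cost-share < 50%: 0 < 50 is true
  PI h-index > 10: 74 > 10 is true
  early-career PI: no → false
  IRB approval obtained: no → false
  project duration ≥ 17 months: 66 ≥ 17 is true
  institution type = R1: R2 == R1 is false
  NOT early-career PI: no → true
  support letters = 6: 6 == 6 is true
  program area = social: physics == social is false
  is a resubmission: yes → true
  years since PhD ≥ 26 years: 15 ≥ 26 is false
  requested budget ≥ 503080 USD: 2127275 ≥ 503080 is true
  program area ∈ {chem, social}: physics is not in the set → false
Combine:
[1.1.1.1] false OR false = false
[1.1.1.2] true OR true = true
[1.1.1] false → true (antecedent false ⇒ implication holds) = true
[1.1] NOT true = false
[1.2] exactly-one(false, false, true) = true
[1] false OR true = true
[2.1.1.4] true → false = false
[2.1.1] false OR true OR false OR false = true
[2.1.2.1.1] true AND false = false
[2.1.2.1] NOT false = true
[2.1.2.2.1] true OR false = true
[2.1.2.2] NOT true = false
[2.1.2] true AND false = false
[2.1] true → false = false
[2] NOT false = true
[root] true AND true = true
Overall: true → funded

Funded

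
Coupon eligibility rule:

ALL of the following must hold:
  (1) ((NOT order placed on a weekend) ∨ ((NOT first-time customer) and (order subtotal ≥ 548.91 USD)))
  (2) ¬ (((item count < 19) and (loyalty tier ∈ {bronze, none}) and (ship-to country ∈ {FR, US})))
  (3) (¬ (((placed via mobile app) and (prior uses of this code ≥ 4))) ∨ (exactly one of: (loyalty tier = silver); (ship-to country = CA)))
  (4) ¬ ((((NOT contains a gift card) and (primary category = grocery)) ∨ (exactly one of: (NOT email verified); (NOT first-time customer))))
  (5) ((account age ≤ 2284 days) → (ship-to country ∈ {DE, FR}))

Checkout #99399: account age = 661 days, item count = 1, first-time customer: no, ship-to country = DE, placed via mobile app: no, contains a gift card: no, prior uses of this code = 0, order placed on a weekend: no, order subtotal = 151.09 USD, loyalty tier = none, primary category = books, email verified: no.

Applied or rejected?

Applied

Atomic conditions:
  NOT order placed on a weekend: no → true
  NOT first-time customer: no → true
  order subtotal ≥ 548.91 USD: 151.09 ≥ 548.91 is false
  item count < 19: 1 < 19 is true
  loyalty tier ∈ {bronze, none}: none is in the set → true
  ship-to country ∈ {FR, US}: DE is not in the set → false
  placed via mobile app: no → false
  prior uses of this code ≥ 4: 0 ≥ 4 is false
  loyalty tier = silver: none == silver is false
  ship-to country = CA: DE == CA is false
  NOT contains a gift card: no → true
  primary category = grocery: books == grocery is false
  NOT email verified: no → true
  account age ≤ 2284 days: 661 ≤ 2284 is true
  ship-to country ∈ {DE, FR}: DE is in the set → true
Combine:
[1.2] true AND false = false
[1] true OR false = true
[2.1] true AND true AND false = false
[2] NOT false = true
[3.1.1] false AND false = false
[3.1] NOT false = true
[3.2] exactly-one(false, false) = false
[3] true OR false = true
[4.1.1] true AND false = false
[4.1.2] exactly-one(true, true) = false
[4.1] false OR false = false
[4] NOT false = true
[5] true → true = true
[root] true AND true AND true AND true AND true = true
Overall: true → applied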